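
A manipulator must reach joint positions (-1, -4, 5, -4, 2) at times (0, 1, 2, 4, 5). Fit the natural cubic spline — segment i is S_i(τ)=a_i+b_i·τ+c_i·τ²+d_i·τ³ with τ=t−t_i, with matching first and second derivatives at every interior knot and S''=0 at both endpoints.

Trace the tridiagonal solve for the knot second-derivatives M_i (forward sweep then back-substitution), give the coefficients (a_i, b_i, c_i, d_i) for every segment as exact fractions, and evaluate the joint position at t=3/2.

Δ: Δ0=-3, Δ1=9, Δ2=-9/2, Δ3=6
row 1: diag=4, rhs=72; c'=1/4, d'=18
row 2: denom=6−1·1/4=23/4; d'=(-81−1·18)/(23/4)=-396/23
row 3: denom=6−2·8/23=122/23; d'=(63−2·-396/23)/(122/23)=2241/122
back: M3=2241/122
back: M2=-396/23−8/23·2241/122=-1440/61
back: M1=18−1/4·-1440/61=1458/61
M: M0=0, M1=1458/61, M2=-1440/61, M3=2241/122, M4=0
seg 0: a=-1, c=M0/2=0, d=(M1−M0)/(6·1)=243/61, b=Δ0−h0·(2M0+M1)/6=-426/61
seg 1: a=-4, c=M1/2=729/61, d=(M2−M1)/(6·1)=-483/61, b=Δ1−h1·(2M1+M2)/6=303/61
seg 2: a=5, c=M2/2=-720/61, d=(M3−M2)/(6·2)=1707/488, b=Δ2−h2·(2M2+M3)/6=312/61
seg 3: a=-4, c=M3/2=2241/244, d=(M4−M3)/(6·1)=-747/244, b=Δ3−h3·(2M3+M4)/6=-15/122
t_q=3/2 → seg 1, τ=1/2; S=-4+303/61·τ+729/61·τ²+-483/61·τ³=235/488

  seg 0: a=-1 b=-426/61 c=0 d=243/61
  seg 1: a=-4 b=303/61 c=729/61 d=-483/61
  seg 2: a=5 b=312/61 c=-720/61 d=1707/488
  seg 3: a=-4 b=-15/122 c=2241/244 d=-747/244
S(3/2) = 235/488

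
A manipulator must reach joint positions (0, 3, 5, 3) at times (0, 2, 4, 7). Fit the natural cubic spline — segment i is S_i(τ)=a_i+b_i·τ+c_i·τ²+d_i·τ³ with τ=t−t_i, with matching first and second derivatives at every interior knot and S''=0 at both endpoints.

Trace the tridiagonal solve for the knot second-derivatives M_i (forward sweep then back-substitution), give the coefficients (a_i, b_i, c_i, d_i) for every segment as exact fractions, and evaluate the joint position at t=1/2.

  seg 0: a=0 b=88/57 c=0 d=-5/456
  seg 1: a=3 b=161/114 c=-5/76 d=-4/57
  seg 2: a=5 b=35/114 c=-37/76 d=37/684
S(1/2) = 937/1216

Δ: Δ0=3/2, Δ1=1, Δ2=-2/3
row 1: diag=8, rhs=-3; c'=1/4, d'=-3/8
row 2: denom=10−2·1/4=19/2; d'=(-10−2·-3/8)/(19/2)=-37/38
back: M2=-37/38
back: M1=-3/8−1/4·-37/38=-5/38
M: M0=0, M1=-5/38, M2=-37/38, M3=0
seg 0: a=0, c=M0/2=0, d=(M1−M0)/(6·2)=-5/456, b=Δ0−h0·(2M0+M1)/6=88/57
seg 1: a=3, c=M1/2=-5/76, d=(M2−M1)/(6·2)=-4/57, b=Δ1−h1·(2M1+M2)/6=161/114
seg 2: a=5, c=M2/2=-37/76, d=(M3−M2)/(6·3)=37/684, b=Δ2−h2·(2M2+M3)/6=35/114
t_q=1/2 → seg 0, τ=1/2; S=0+88/57·τ+0·τ²+-5/456·τ³=937/1216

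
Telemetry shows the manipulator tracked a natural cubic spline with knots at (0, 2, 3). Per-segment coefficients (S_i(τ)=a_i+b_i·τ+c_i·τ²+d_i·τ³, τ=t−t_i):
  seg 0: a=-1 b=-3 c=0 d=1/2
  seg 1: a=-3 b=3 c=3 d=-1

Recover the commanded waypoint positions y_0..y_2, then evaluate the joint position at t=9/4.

y_0=-1 y_1=-3 y_2=2
S(9/4) = -133/64

y_0 = S_0(0) = a_0 = -1
y_1 = S_1(0) = a_1 = -3
y_2 = S_1(1) = 2
t_q=9/4 is in segment 1 (τ=1/4); S_1(τ)=-133/64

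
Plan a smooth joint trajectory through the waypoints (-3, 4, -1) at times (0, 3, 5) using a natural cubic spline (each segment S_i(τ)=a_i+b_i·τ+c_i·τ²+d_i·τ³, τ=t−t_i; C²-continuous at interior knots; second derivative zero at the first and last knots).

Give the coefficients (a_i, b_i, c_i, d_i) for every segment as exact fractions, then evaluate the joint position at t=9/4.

  seg 0: a=-3 b=227/60 c=0 d=-29/180
  seg 1: a=4 b=-17/30 c=-29/20 d=29/120
S(9/4) = 4707/1280

Δ: Δ0=7/3, Δ1=-5/2
row 1: diag=10, rhs=-29; c'=1/5, d'=-29/10
back: M1=-29/10
M: M0=0, M1=-29/10, M2=0
seg 0: a=-3, c=M0/2=0, d=(M1−M0)/(6·3)=-29/180, b=Δ0−h0·(2M0+M1)/6=227/60
seg 1: a=4, c=M1/2=-29/20, d=(M2−M1)/(6·2)=29/120, b=Δ1−h1·(2M1+M2)/6=-17/30
t_q=9/4 → seg 0, τ=9/4; S=-3+227/60·τ+0·τ²+-29/180·τ³=4707/1280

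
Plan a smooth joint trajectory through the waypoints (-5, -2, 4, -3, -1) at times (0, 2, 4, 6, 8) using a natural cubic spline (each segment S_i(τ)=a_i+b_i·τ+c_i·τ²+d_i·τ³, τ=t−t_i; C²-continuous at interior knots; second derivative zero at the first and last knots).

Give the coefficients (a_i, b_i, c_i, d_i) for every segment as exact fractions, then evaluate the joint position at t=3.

  seg 0: a=-5 b=31/56 c=0 d=53/224
  seg 1: a=-2 b=95/28 c=159/112 d=-181/224
  seg 2: a=4 b=-5/8 c=-24/7 d=223/224
  seg 3: a=-3 b=-67/28 c=285/112 d=-95/224
S(3) = 449/224

Δ: Δ0=3/2, Δ1=3, Δ2=-7/2, Δ3=1
row 1: diag=8, rhs=9; c'=1/4, d'=9/8
row 2: denom=8−2·1/4=15/2; d'=(-39−2·9/8)/(15/2)=-11/2
row 3: denom=8−2·4/15=112/15; d'=(27−2·-11/2)/(112/15)=285/56
back: M3=285/56
back: M2=-11/2−4/15·285/56=-48/7
back: M1=9/8−1/4·-48/7=159/56
M: M0=0, M1=159/56, M2=-48/7, M3=285/56, M4=0
seg 0: a=-5, c=M0/2=0, d=(M1−M0)/(6·2)=53/224, b=Δ0−h0·(2M0+M1)/6=31/56
seg 1: a=-2, c=M1/2=159/112, d=(M2−M1)/(6·2)=-181/224, b=Δ1−h1·(2M1+M2)/6=95/28
seg 2: a=4, c=M2/2=-24/7, d=(M3−M2)/(6·2)=223/224, b=Δ2−h2·(2M2+M3)/6=-5/8
seg 3: a=-3, c=M3/2=285/112, d=(M4−M3)/(6·2)=-95/224, b=Δ3−h3·(2M3+M4)/6=-67/28
t_q=3 → seg 1, τ=1; S=-2+95/28·τ+159/112·τ²+-181/224·τ³=449/224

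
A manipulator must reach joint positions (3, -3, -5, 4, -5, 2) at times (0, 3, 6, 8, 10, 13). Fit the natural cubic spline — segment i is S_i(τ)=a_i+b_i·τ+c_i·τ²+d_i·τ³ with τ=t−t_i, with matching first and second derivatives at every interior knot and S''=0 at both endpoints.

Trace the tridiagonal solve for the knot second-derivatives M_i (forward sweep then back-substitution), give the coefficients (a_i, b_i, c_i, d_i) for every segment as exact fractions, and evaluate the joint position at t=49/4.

  seg 0: a=3 b=-372/221 c=0 d=-70/1989
  seg 1: a=-3 b=-582/221 c=-70/221 d=1934/5967
  seg 2: a=-5 b=932/221 c=1724/663 d=-6521/5304
  seg 3: a=4 b=-179/1326 c=-12667/2652 d=2293/1768
  seg 4: a=-5 b=-2438/663 c=3985/1326 d=-3985/11934
S(49/4) = -52703/28288

Δ: Δ0=-2, Δ1=-2/3, Δ2=9/2, Δ3=-9/2, Δ4=7/3
row 1: diag=12, rhs=8; c'=1/4, d'=2/3
row 2: denom=10−3·1/4=37/4; d'=(31−3·2/3)/(37/4)=116/37
row 3: denom=8−2·8/37=280/37; d'=(-54−2·116/37)/(280/37)=-223/28
row 4: denom=10−2·37/140=663/70; d'=(41−2·-223/28)/(663/70)=3985/663
back: M4=3985/663
back: M3=-223/28−37/140·3985/663=-12667/1326
back: M2=116/37−8/37·-12667/1326=3448/663
back: M1=2/3−1/4·3448/663=-140/221
M: M0=0, M1=-140/221, M2=3448/663, M3=-12667/1326, M4=3985/663, M5=0
seg 0: a=3, c=M0/2=0, d=(M1−M0)/(6·3)=-70/1989, b=Δ0−h0·(2M0+M1)/6=-372/221
seg 1: a=-3, c=M1/2=-70/221, d=(M2−M1)/(6·3)=1934/5967, b=Δ1−h1·(2M1+M2)/6=-582/221
seg 2: a=-5, c=M2/2=1724/663, d=(M3−M2)/(6·2)=-6521/5304, b=Δ2−h2·(2M2+M3)/6=932/221
seg 3: a=4, c=M3/2=-12667/2652, d=(M4−M3)/(6·2)=2293/1768, b=Δ3−h3·(2M3+M4)/6=-179/1326
seg 4: a=-5, c=M4/2=3985/1326, d=(M5−M4)/(6·3)=-3985/11934, b=Δ4−h4·(2M4+M5)/6=-2438/663
t_q=49/4 → seg 4, τ=9/4; S=-5+-2438/663·τ+3985/1326·τ²+-3985/11934·τ³=-52703/28288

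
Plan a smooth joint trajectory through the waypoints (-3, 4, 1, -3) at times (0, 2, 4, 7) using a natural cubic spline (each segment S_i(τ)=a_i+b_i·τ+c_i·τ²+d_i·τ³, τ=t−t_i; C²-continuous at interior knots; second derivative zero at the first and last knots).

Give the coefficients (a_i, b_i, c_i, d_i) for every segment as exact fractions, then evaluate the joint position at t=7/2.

Δ: Δ0=7/2, Δ1=-3/2, Δ2=-4/3
row 1: diag=8, rhs=-30; c'=1/4, d'=-15/4
row 2: denom=10−2·1/4=19/2; d'=(1−2·-15/4)/(19/2)=17/19
back: M2=17/19
back: M1=-15/4−1/4·17/19=-151/38
M: M0=0, M1=-151/38, M2=17/19, M3=0
seg 0: a=-3, c=M0/2=0, d=(M1−M0)/(6·2)=-151/456, b=Δ0−h0·(2M0+M1)/6=275/57
seg 1: a=4, c=M1/2=-151/76, d=(M2−M1)/(6·2)=185/456, b=Δ1−h1·(2M1+M2)/6=97/114
seg 2: a=1, c=M2/2=17/38, d=(M3−M2)/(6·3)=-17/342, b=Δ2−h2·(2M2+M3)/6=-127/57
t_q=7/2 → seg 1, τ=3/2; S=4+97/114·τ+-151/76·τ²+185/456·τ³=2645/1216

  seg 0: a=-3 b=275/57 c=0 d=-151/456
  seg 1: a=4 b=97/114 c=-151/76 d=185/456
  seg 2: a=1 b=-127/57 c=17/38 d=-17/342
S(7/2) = 2645/1216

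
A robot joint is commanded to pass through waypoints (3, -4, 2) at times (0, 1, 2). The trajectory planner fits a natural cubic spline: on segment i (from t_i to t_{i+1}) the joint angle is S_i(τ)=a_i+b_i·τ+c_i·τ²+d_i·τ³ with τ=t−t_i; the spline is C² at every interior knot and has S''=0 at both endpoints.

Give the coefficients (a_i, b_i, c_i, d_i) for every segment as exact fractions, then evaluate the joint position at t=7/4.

  seg 0: a=3 b=-41/4 c=0 d=13/4
  seg 1: a=-4 b=-1/2 c=39/4 d=-13/4
S(7/4) = -67/256

Δ: Δ0=-7, Δ1=6
row 1: diag=4, rhs=78; c'=1/4, d'=39/2
back: M1=39/2
M: M0=0, M1=39/2, M2=0
seg 0: a=3, c=M0/2=0, d=(M1−M0)/(6·1)=13/4, b=Δ0−h0·(2M0+M1)/6=-41/4
seg 1: a=-4, c=M1/2=39/4, d=(M2−M1)/(6·1)=-13/4, b=Δ1−h1·(2M1+M2)/6=-1/2
t_q=7/4 → seg 1, τ=3/4; S=-4+-1/2·τ+39/4·τ²+-13/4·τ³=-67/256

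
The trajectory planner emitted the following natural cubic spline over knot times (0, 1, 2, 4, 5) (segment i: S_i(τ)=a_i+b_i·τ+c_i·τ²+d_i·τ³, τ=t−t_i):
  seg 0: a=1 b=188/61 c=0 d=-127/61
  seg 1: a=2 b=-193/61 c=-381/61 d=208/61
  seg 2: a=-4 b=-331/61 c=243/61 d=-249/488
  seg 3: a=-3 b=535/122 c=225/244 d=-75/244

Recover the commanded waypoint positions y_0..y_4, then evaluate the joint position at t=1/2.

y_0 = S_0(0) = a_0 = 1
y_1 = S_1(0) = a_1 = 2
y_2 = S_2(0) = a_2 = -4
y_3 = S_3(0) = a_3 = -3
y_4 = S_3(1) = 2
t_q=1/2 is in segment 0 (τ=1/2); S_0(τ)=1113/488

y_0=1 y_1=2 y_2=-4 y_3=-3 y_4=2
S(1/2) = 1113/488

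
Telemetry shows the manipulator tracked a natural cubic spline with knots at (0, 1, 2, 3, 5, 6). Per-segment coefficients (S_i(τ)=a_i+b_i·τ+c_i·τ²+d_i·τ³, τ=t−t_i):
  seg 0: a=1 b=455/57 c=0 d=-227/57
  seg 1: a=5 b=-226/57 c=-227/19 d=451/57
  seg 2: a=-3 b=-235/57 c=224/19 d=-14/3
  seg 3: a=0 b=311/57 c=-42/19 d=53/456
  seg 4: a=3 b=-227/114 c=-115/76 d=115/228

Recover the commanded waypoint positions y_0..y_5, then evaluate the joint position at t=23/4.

y_0=1 y_1=5 y_2=-3 y_3=0 y_4=3 y_5=0
S(23/4) = 4223/4864

y_0 = S_0(0) = a_0 = 1
y_1 = S_1(0) = a_1 = 5
y_2 = S_2(0) = a_2 = -3
y_3 = S_3(0) = a_3 = 0
y_4 = S_4(0) = a_4 = 3
y_5 = S_4(1) = 0
t_q=23/4 is in segment 4 (τ=3/4); S_4(τ)=4223/4864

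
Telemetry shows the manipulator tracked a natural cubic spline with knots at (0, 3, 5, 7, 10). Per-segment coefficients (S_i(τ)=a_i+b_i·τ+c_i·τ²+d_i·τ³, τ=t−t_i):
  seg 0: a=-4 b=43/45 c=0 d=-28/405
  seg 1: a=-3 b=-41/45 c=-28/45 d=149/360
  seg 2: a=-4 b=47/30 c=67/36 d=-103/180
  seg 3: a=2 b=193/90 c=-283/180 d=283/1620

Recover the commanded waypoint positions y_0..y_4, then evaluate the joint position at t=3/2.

y_0 = S_0(0) = a_0 = -4
y_1 = S_1(0) = a_1 = -3
y_2 = S_2(0) = a_2 = -4
y_3 = S_3(0) = a_3 = 2
y_4 = S_3(3) = -1
t_q=3/2 is in segment 0 (τ=3/2); S_0(τ)=-14/5

y_0=-4 y_1=-3 y_2=-4 y_3=2 y_4=-1
S(3/2) = -14/5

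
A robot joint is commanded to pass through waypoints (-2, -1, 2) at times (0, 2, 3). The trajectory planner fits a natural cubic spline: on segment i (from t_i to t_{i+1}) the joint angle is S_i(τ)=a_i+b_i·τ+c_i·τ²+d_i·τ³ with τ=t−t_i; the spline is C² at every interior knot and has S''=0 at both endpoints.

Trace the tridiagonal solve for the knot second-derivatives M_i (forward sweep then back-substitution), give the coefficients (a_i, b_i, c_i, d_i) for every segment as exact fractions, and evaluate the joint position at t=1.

  seg 0: a=-2 b=-1/3 c=0 d=5/24
  seg 1: a=-1 b=13/6 c=5/4 d=-5/12
S(1) = -17/8

Δ: Δ0=1/2, Δ1=3
row 1: diag=6, rhs=15; c'=1/6, d'=5/2
back: M1=5/2
M: M0=0, M1=5/2, M2=0
seg 0: a=-2, c=M0/2=0, d=(M1−M0)/(6·2)=5/24, b=Δ0−h0·(2M0+M1)/6=-1/3
seg 1: a=-1, c=M1/2=5/4, d=(M2−M1)/(6·1)=-5/12, b=Δ1−h1·(2M1+M2)/6=13/6
t_q=1 → seg 0, τ=1; S=-2+-1/3·τ+0·τ²+5/24·τ³=-17/8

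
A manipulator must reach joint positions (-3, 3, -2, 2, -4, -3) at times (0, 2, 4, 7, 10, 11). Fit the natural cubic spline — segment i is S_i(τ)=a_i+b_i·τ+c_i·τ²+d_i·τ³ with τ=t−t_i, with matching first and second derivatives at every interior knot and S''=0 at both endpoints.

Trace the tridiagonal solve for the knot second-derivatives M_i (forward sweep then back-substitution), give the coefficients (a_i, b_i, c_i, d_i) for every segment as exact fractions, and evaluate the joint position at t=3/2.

Δ: Δ0=3, Δ1=-5/2, Δ2=4/3, Δ3=-2, Δ4=1
row 1: diag=8, rhs=-33; c'=1/4, d'=-33/8
row 2: denom=10−2·1/4=19/2; d'=(23−2·-33/8)/(19/2)=125/38
row 3: denom=12−3·6/19=210/19; d'=(-20−3·125/38)/(210/19)=-227/84
row 4: denom=8−3·19/70=503/70; d'=(18−3·-227/84)/(503/70)=3655/1006
back: M4=3655/1006
back: M3=-227/84−19/70·3655/1006=-5566/1509
back: M2=125/38−6/19·-5566/1509=4481/1006
back: M1=-33/8−1/4·4481/1006=-2635/503
M: M0=0, M1=-2635/503, M2=4481/1006, M3=-5566/1509, M4=3655/1006, M5=0
seg 0: a=-3, c=M0/2=0, d=(M1−M0)/(6·2)=-2635/6036, b=Δ0−h0·(2M0+M1)/6=7162/1509
seg 1: a=3, c=M1/2=-2635/1006, d=(M2−M1)/(6·2)=9751/12072, b=Δ1−h1·(2M1+M2)/6=-743/1509
seg 2: a=-2, c=M2/2=4481/2012, d=(M3−M2)/(6·3)=-24575/54324, b=Δ2−h2·(2M2+M3)/6=-3853/3018
seg 3: a=2, c=M3/2=-2783/1509, d=(M4−M3)/(6·3)=22097/54324, b=Δ3−h3·(2M3+M4)/6=-773/6036
seg 4: a=-4, c=M4/2=3655/2012, d=(M5−M4)/(6·1)=-3655/6036, b=Δ4−h4·(2M4+M5)/6=-637/3018
t_q=3/2 → seg 0, τ=3/2; S=-3+7162/1509·τ+0·τ²+-2635/6036·τ³=42589/16096

  seg 0: a=-3 b=7162/1509 c=0 d=-2635/6036
  seg 1: a=3 b=-743/1509 c=-2635/1006 d=9751/12072
  seg 2: a=-2 b=-3853/3018 c=4481/2012 d=-24575/54324
  seg 3: a=2 b=-773/6036 c=-2783/1509 d=22097/54324
  seg 4: a=-4 b=-637/3018 c=3655/2012 d=-3655/6036
S(3/2) = 42589/16096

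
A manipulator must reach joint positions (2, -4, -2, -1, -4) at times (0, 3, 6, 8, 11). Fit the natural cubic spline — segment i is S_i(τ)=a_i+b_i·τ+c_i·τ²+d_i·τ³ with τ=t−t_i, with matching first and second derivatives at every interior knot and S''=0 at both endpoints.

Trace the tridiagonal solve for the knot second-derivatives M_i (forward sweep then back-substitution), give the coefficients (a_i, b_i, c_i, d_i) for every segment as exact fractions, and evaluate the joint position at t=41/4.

Δ: Δ0=-2, Δ1=2/3, Δ2=1/2, Δ3=-1
row 1: diag=12, rhs=16; c'=1/4, d'=4/3
row 2: denom=10−3·1/4=37/4; d'=(-1−3·4/3)/(37/4)=-20/37
row 3: denom=10−2·8/37=354/37; d'=(-9−2·-20/37)/(354/37)=-293/354
back: M3=-293/354
back: M2=-20/37−8/37·-293/354=-64/177
back: M1=4/3−1/4·-64/177=84/59
M: M0=0, M1=84/59, M2=-64/177, M3=-293/354, M4=0
seg 0: a=2, c=M0/2=0, d=(M1−M0)/(6·3)=14/177, b=Δ0−h0·(2M0+M1)/6=-160/59
seg 1: a=-4, c=M1/2=42/59, d=(M2−M1)/(6·3)=-158/1593, b=Δ1−h1·(2M1+M2)/6=-34/59
seg 2: a=-2, c=M2/2=-32/177, d=(M3−M2)/(6·2)=-55/1416, b=Δ2−h2·(2M2+M3)/6=60/59
seg 3: a=-1, c=M3/2=-293/708, d=(M4−M3)/(6·3)=293/6372, b=Δ3−h3·(2M3+M4)/6=-61/354
t_q=41/4 → seg 3, τ=9/4; S=-1+-61/354·τ+-293/708·τ²+293/6372·τ³=-44693/15104

  seg 0: a=2 b=-160/59 c=0 d=14/177
  seg 1: a=-4 b=-34/59 c=42/59 d=-158/1593
  seg 2: a=-2 b=60/59 c=-32/177 d=-55/1416
  seg 3: a=-1 b=-61/354 c=-293/708 d=293/6372
S(41/4) = -44693/15104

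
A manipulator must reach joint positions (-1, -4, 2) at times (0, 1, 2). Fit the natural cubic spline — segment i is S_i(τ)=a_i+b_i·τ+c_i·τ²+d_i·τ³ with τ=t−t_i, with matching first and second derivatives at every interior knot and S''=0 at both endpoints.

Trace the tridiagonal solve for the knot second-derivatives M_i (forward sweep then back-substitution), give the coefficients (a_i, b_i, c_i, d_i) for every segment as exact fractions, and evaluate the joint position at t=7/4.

Δ: Δ0=-3, Δ1=6
row 1: diag=4, rhs=54; c'=1/4, d'=27/2
back: M1=27/2
M: M0=0, M1=27/2, M2=0
seg 0: a=-1, c=M0/2=0, d=(M1−M0)/(6·1)=9/4, b=Δ0−h0·(2M0+M1)/6=-21/4
seg 1: a=-4, c=M1/2=27/4, d=(M2−M1)/(6·1)=-9/4, b=Δ1−h1·(2M1+M2)/6=3/2
t_q=7/4 → seg 1, τ=3/4; S=-4+3/2·τ+27/4·τ²+-9/4·τ³=-7/256

  seg 0: a=-1 b=-21/4 c=0 d=9/4
  seg 1: a=-4 b=3/2 c=27/4 d=-9/4
S(7/4) = -7/256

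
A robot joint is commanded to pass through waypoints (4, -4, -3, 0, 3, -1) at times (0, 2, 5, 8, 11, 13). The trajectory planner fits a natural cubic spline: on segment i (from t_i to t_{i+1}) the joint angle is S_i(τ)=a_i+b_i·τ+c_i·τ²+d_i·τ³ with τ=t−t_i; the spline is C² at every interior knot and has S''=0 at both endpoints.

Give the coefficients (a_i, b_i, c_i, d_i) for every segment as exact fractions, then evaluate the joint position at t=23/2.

  seg 0: a=4 b=-18722/3807 c=0 d=1747/7614
  seg 1: a=-4 b=-8240/3807 c=1747/1269 d=-6214/34263
  seg 2: a=-3 b=4564/3807 c=-973/3807 d=46/729
  seg 3: a=0 b=5212/3807 c=1189/3807 d=-4972/34263
  seg 4: a=3 b=-2570/3807 c=-1261/1269 d=1261/7614
S(23/2) = 49435/20304

Δ: Δ0=-4, Δ1=1/3, Δ2=1, Δ3=1, Δ4=-2
row 1: diag=10, rhs=26; c'=3/10, d'=13/5
row 2: denom=12−3·3/10=111/10; d'=(4−3·13/5)/(111/10)=-38/111
row 3: denom=12−3·10/37=414/37; d'=(0−3·-38/111)/(414/37)=19/207
row 4: denom=10−3·37/138=423/46; d'=(-18−3·19/207)/(423/46)=-2522/1269
back: M4=-2522/1269
back: M3=19/207−37/138·-2522/1269=2378/3807
back: M2=-38/111−10/37·2378/3807=-1946/3807
back: M1=13/5−3/10·-1946/3807=3494/1269
M: M0=0, M1=3494/1269, M2=-1946/3807, M3=2378/3807, M4=-2522/1269, M5=0
seg 0: a=4, c=M0/2=0, d=(M1−M0)/(6·2)=1747/7614, b=Δ0−h0·(2M0+M1)/6=-18722/3807
seg 1: a=-4, c=M1/2=1747/1269, d=(M2−M1)/(6·3)=-6214/34263, b=Δ1−h1·(2M1+M2)/6=-8240/3807
seg 2: a=-3, c=M2/2=-973/3807, d=(M3−M2)/(6·3)=46/729, b=Δ2−h2·(2M2+M3)/6=4564/3807
seg 3: a=0, c=M3/2=1189/3807, d=(M4−M3)/(6·3)=-4972/34263, b=Δ3−h3·(2M3+M4)/6=5212/3807
seg 4: a=3, c=M4/2=-1261/1269, d=(M5−M4)/(6·2)=1261/7614, b=Δ4−h4·(2M4+M5)/6=-2570/3807
t_q=23/2 → seg 4, τ=1/2; S=3+-2570/3807·τ+-1261/1269·τ²+1261/7614·τ³=49435/20304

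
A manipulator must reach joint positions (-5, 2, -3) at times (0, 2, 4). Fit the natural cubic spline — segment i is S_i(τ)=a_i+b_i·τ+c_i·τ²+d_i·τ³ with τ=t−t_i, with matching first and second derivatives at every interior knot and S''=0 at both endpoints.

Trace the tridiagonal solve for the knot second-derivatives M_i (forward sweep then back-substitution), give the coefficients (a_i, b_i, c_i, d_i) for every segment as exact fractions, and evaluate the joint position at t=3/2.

Δ: Δ0=7/2, Δ1=-5/2
row 1: diag=8, rhs=-36; c'=1/4, d'=-9/2
back: M1=-9/2
M: M0=0, M1=-9/2, M2=0
seg 0: a=-5, c=M0/2=0, d=(M1−M0)/(6·2)=-3/8, b=Δ0−h0·(2M0+M1)/6=5
seg 1: a=2, c=M1/2=-9/4, d=(M2−M1)/(6·2)=3/8, b=Δ1−h1·(2M1+M2)/6=1/2
t_q=3/2 → seg 0, τ=3/2; S=-5+5·τ+0·τ²+-3/8·τ³=79/64

  seg 0: a=-5 b=5 c=0 d=-3/8
  seg 1: a=2 b=1/2 c=-9/4 d=3/8
S(3/2) = 79/64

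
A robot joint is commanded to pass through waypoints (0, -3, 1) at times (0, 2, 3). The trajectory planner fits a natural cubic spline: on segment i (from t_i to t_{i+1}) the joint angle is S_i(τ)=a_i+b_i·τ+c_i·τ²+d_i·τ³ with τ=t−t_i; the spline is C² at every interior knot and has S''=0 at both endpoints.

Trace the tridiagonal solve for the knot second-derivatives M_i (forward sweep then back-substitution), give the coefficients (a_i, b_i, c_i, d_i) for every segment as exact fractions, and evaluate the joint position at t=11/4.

Δ: Δ0=-3/2, Δ1=4
row 1: diag=6, rhs=33; c'=1/6, d'=11/2
back: M1=11/2
M: M0=0, M1=11/2, M2=0
seg 0: a=0, c=M0/2=0, d=(M1−M0)/(6·2)=11/24, b=Δ0−h0·(2M0+M1)/6=-10/3
seg 1: a=-3, c=M1/2=11/4, d=(M2−M1)/(6·1)=-11/12, b=Δ1−h1·(2M1+M2)/6=13/6
t_q=11/4 → seg 1, τ=3/4; S=-3+13/6·τ+11/4·τ²+-11/12·τ³=-55/256

  seg 0: a=0 b=-10/3 c=0 d=11/24
  seg 1: a=-3 b=13/6 c=11/4 d=-11/12
S(11/4) = -55/256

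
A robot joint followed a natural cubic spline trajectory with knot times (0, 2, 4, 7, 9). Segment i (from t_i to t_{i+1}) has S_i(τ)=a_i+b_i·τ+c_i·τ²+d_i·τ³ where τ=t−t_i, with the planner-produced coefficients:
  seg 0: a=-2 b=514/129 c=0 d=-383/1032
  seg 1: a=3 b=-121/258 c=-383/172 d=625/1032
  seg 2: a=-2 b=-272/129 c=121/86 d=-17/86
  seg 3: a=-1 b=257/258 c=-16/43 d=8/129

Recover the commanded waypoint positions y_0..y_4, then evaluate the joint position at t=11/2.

y_0=-2 y_1=3 y_2=-2 y_3=-1 y_4=0
S(11/2) = -1833/688

y_0 = S_0(0) = a_0 = -2
y_1 = S_1(0) = a_1 = 3
y_2 = S_2(0) = a_2 = -2
y_3 = S_3(0) = a_3 = -1
y_4 = S_3(2) = 0
t_q=11/2 is in segment 2 (τ=3/2); S_2(τ)=-1833/688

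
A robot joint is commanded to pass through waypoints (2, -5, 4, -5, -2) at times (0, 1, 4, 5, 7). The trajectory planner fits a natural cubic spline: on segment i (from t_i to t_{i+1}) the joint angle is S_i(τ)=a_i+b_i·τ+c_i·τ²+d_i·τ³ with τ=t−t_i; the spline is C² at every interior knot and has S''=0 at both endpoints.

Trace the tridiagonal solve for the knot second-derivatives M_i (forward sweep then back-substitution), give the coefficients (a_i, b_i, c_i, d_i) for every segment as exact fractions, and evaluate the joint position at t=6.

Δ: Δ0=-7, Δ1=3, Δ2=-9, Δ3=3/2
row 1: diag=8, rhs=60; c'=3/8, d'=15/2
row 2: denom=8−3·3/8=55/8; d'=(-72−3·15/2)/(55/8)=-756/55
row 3: denom=6−1·8/55=322/55; d'=(63−1·-756/55)/(322/55)=603/46
back: M3=603/46
back: M2=-756/55−8/55·603/46=-360/23
back: M1=15/2−3/8·-360/23=615/46
M: M0=0, M1=615/46, M2=-360/23, M3=603/46, M4=0
seg 0: a=2, c=M0/2=0, d=(M1−M0)/(6·1)=205/92, b=Δ0−h0·(2M0+M1)/6=-849/92
seg 1: a=-5, c=M1/2=615/92, d=(M2−M1)/(6·3)=-445/276, b=Δ1−h1·(2M1+M2)/6=-117/46
seg 2: a=4, c=M2/2=-180/23, d=(M3−M2)/(6·1)=441/92, b=Δ2−h2·(2M2+M3)/6=-549/92
seg 3: a=-5, c=M3/2=603/92, d=(M4−M3)/(6·2)=-201/184, b=Δ3−h3·(2M3+M4)/6=-333/46
t_q=6 → seg 3, τ=1; S=-5+-333/46·τ+603/92·τ²+-201/184·τ³=-1247/184

  seg 0: a=2 b=-849/92 c=0 d=205/92
  seg 1: a=-5 b=-117/46 c=615/92 d=-445/276
  seg 2: a=4 b=-549/92 c=-180/23 d=441/92
  seg 3: a=-5 b=-333/46 c=603/92 d=-201/184
S(6) = -1247/184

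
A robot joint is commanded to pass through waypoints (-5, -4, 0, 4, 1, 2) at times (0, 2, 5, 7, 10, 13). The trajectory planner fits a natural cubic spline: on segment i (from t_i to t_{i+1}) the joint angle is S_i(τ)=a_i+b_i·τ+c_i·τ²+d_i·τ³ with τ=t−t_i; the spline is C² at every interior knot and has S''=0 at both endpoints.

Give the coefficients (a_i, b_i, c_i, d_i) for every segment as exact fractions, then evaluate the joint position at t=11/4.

Δ: Δ0=1/2, Δ1=4/3, Δ2=2, Δ3=-1, Δ4=1/3
row 1: diag=10, rhs=5; c'=3/10, d'=1/2
row 2: denom=10−3·3/10=91/10; d'=(4−3·1/2)/(91/10)=25/91
row 3: denom=10−2·20/91=870/91; d'=(-18−2·25/91)/(870/91)=-844/435
row 4: denom=12−3·91/290=3207/290; d'=(8−3·-844/435)/(3207/290)=1336/1069
back: M4=1336/1069
back: M3=-844/435−91/290·1336/1069=-7480/3207
back: M2=25/91−20/91·-7480/3207=2525/3207
back: M1=1/2−3/10·2525/3207=282/1069
M: M0=0, M1=282/1069, M2=2525/3207, M3=-7480/3207, M4=1336/1069, M5=0
seg 0: a=-5, c=M0/2=0, d=(M1−M0)/(6·2)=47/2138, b=Δ0−h0·(2M0+M1)/6=881/2138
seg 1: a=-4, c=M1/2=141/1069, d=(M2−M1)/(6·3)=1679/57726, b=Δ1−h1·(2M1+M2)/6=1445/2138
seg 2: a=0, c=M2/2=2525/6414, d=(M3−M2)/(6·2)=-3335/12828, b=Δ2−h2·(2M2+M3)/6=2408/1069
seg 3: a=4, c=M3/2=-3740/3207, d=(M4−M3)/(6·3)=5744/28863, b=Δ3−h3·(2M3+M4)/6=2269/3207
seg 4: a=1, c=M4/2=668/1069, d=(M5−M4)/(6·3)=-668/9621, b=Δ4−h4·(2M4+M5)/6=-2939/3207
t_q=11/4 → seg 1, τ=3/4; S=-4+1445/2138·τ+141/1069·τ²+1679/57726·τ³=-466137/136832

  seg 0: a=-5 b=881/2138 c=0 d=47/2138
  seg 1: a=-4 b=1445/2138 c=141/1069 d=1679/57726
  seg 2: a=0 b=2408/1069 c=2525/6414 d=-3335/12828
  seg 3: a=4 b=2269/3207 c=-3740/3207 d=5744/28863
  seg 4: a=1 b=-2939/3207 c=668/1069 d=-668/9621
S(11/4) = -466137/136832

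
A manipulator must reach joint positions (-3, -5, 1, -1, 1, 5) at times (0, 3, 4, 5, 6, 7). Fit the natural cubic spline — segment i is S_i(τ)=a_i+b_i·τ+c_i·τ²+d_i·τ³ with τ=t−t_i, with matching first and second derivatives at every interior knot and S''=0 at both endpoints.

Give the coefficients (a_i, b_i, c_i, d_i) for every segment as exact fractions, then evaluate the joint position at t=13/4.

Δ: Δ0=-2/3, Δ1=6, Δ2=-2, Δ3=2, Δ4=4
row 1: diag=8, rhs=40; c'=1/8, d'=5
row 2: denom=4−1·1/8=31/8; d'=(-48−1·5)/(31/8)=-424/31
row 3: denom=4−1·8/31=116/31; d'=(24−1·-424/31)/(116/31)=292/29
row 4: denom=4−1·31/116=433/116; d'=(12−1·292/29)/(433/116)=224/433
back: M4=224/433
back: M3=292/29−31/116·224/433=4300/433
back: M2=-424/31−8/31·4300/433=-7032/433
back: M1=5−1/8·-7032/433=3044/433
M: M0=0, M1=3044/433, M2=-7032/433, M3=4300/433, M4=224/433, M5=0
seg 0: a=-3, c=M0/2=0, d=(M1−M0)/(6·3)=1522/3897, b=Δ0−h0·(2M0+M1)/6=-5432/1299
seg 1: a=-5, c=M1/2=1522/433, d=(M2−M1)/(6·1)=-5038/1299, b=Δ1−h1·(2M1+M2)/6=8266/1299
seg 2: a=1, c=M2/2=-3516/433, d=(M3−M2)/(6·1)=5666/1299, b=Δ2−h2·(2M2+M3)/6=2284/1299
seg 3: a=-1, c=M3/2=2150/433, d=(M4−M3)/(6·1)=-2038/1299, b=Δ3−h3·(2M3+M4)/6=-1814/1299
seg 4: a=1, c=M4/2=112/433, d=(M5−M4)/(6·1)=-112/1299, b=Δ4−h4·(2M4+M5)/6=4972/1299
t_q=13/4 → seg 1, τ=1/4; S=-5+8266/1299·τ+1522/433·τ²+-5038/1299·τ³=-45033/13856

  seg 0: a=-3 b=-5432/1299 c=0 d=1522/3897
  seg 1: a=-5 b=8266/1299 c=1522/433 d=-5038/1299
  seg 2: a=1 b=2284/1299 c=-3516/433 d=5666/1299
  seg 3: a=-1 b=-1814/1299 c=2150/433 d=-2038/1299
  seg 4: a=1 b=4972/1299 c=112/433 d=-112/1299
S(13/4) = -45033/13856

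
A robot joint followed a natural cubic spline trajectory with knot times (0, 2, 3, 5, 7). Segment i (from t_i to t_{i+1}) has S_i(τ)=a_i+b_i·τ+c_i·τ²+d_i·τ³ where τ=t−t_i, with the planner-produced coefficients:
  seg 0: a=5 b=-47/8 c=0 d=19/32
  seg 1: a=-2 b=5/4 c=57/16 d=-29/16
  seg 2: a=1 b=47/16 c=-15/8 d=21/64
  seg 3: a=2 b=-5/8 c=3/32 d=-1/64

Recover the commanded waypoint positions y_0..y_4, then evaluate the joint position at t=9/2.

y_0 = S_0(0) = a_0 = 5
y_1 = S_1(0) = a_1 = -2
y_2 = S_2(0) = a_2 = 1
y_3 = S_3(0) = a_3 = 2
y_4 = S_3(2) = 1
t_q=9/2 is in segment 2 (τ=3/2); S_2(τ)=1175/512

y_0=5 y_1=-2 y_2=1 y_3=2 y_4=1
S(9/2) = 1175/512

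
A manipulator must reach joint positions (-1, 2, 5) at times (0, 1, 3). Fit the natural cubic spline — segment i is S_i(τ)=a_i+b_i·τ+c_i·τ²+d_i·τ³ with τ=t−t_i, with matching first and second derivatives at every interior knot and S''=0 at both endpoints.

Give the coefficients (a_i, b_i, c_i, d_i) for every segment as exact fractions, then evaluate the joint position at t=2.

  seg 0: a=-1 b=13/4 c=0 d=-1/4
  seg 1: a=2 b=5/2 c=-3/4 d=1/8
S(2) = 31/8

Δ: Δ0=3, Δ1=3/2
row 1: diag=6, rhs=-9; c'=1/3, d'=-3/2
back: M1=-3/2
M: M0=0, M1=-3/2, M2=0
seg 0: a=-1, c=M0/2=0, d=(M1−M0)/(6·1)=-1/4, b=Δ0−h0·(2M0+M1)/6=13/4
seg 1: a=2, c=M1/2=-3/4, d=(M2−M1)/(6·2)=1/8, b=Δ1−h1·(2M1+M2)/6=5/2
t_q=2 → seg 1, τ=1; S=2+5/2·τ+-3/4·τ²+1/8·τ³=31/8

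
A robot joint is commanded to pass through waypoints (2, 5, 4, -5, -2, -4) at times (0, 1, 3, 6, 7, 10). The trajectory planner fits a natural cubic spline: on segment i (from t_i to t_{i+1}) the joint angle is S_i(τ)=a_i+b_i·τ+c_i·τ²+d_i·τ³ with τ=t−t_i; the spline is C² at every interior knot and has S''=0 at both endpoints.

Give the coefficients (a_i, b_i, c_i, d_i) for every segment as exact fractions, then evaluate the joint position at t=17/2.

Δ: Δ0=3, Δ1=-1/2, Δ2=-3, Δ3=3, Δ4=-2/3
row 1: diag=6, rhs=-21; c'=1/3, d'=-7/2
row 2: denom=10−2·1/3=28/3; d'=(-15−2·-7/2)/(28/3)=-6/7
row 3: denom=8−3·9/28=197/28; d'=(36−3·-6/7)/(197/28)=1080/197
row 4: denom=8−1·28/197=1548/197; d'=(-22−1·1080/197)/(1548/197)=-2707/774
back: M4=-2707/774
back: M3=1080/197−28/197·-2707/774=2314/387
back: M2=-6/7−9/28·2314/387=-239/86
back: M1=-7/2−1/3·-239/86=-332/129
M: M0=0, M1=-332/129, M2=-239/86, M3=2314/387, M4=-2707/774, M5=0
seg 0: a=2, c=M0/2=0, d=(M1−M0)/(6·1)=-166/387, b=Δ0−h0·(2M0+M1)/6=1327/387
seg 1: a=5, c=M1/2=-166/129, d=(M2−M1)/(6·2)=-53/3096, b=Δ1−h1·(2M1+M2)/6=829/387
seg 2: a=4, c=M2/2=-239/172, d=(M3−M2)/(6·3)=6779/13932, b=Δ2−h2·(2M2+M3)/6=-2485/774
seg 3: a=-5, c=M3/2=1157/387, d=(M4−M3)/(6·1)=-815/516, b=Δ3−h3·(2M3+M4)/6=2461/1548
seg 4: a=-2, c=M4/2=-2707/1548, d=(M5−M4)/(6·3)=2707/13932, b=Δ4−h4·(2M4+M5)/6=2191/774
t_q=17/2 → seg 4, τ=3/2; S=-2+2191/774·τ+-2707/1548·τ²+2707/13932·τ³=-1421/1376

  seg 0: a=2 b=1327/387 c=0 d=-166/387
  seg 1: a=5 b=829/387 c=-166/129 d=-53/3096
  seg 2: a=4 b=-2485/774 c=-239/172 d=6779/13932
  seg 3: a=-5 b=2461/1548 c=1157/387 d=-815/516
  seg 4: a=-2 b=2191/774 c=-2707/1548 d=2707/13932
S(17/2) = -1421/1376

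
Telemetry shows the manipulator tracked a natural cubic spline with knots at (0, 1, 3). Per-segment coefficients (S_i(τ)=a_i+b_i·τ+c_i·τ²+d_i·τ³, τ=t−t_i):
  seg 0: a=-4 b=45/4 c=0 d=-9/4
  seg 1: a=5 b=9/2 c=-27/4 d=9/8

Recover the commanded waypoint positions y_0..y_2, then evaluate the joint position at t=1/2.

y_0=-4 y_1=5 y_2=-4
S(1/2) = 43/32

y_0 = S_0(0) = a_0 = -4
y_1 = S_1(0) = a_1 = 5
y_2 = S_1(2) = -4
t_q=1/2 is in segment 0 (τ=1/2); S_0(τ)=43/32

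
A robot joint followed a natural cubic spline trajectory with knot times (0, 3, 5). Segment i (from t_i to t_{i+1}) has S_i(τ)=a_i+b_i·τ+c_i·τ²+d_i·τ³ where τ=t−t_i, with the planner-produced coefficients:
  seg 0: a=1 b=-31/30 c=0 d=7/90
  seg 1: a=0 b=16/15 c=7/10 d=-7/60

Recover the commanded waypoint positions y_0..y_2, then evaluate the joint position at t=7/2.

y_0 = S_0(0) = a_0 = 1
y_1 = S_1(0) = a_1 = 0
y_2 = S_1(2) = 4
t_q=7/2 is in segment 1 (τ=1/2); S_1(τ)=111/160

y_0=1 y_1=0 y_2=4
S(7/2) = 111/160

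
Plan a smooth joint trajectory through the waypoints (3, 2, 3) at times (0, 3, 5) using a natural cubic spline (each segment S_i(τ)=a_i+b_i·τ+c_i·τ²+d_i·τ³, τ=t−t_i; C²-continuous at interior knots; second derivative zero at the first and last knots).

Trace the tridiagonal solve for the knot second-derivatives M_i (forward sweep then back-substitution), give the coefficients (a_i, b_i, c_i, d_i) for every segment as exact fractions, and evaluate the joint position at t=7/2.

  seg 0: a=3 b=-7/12 c=0 d=1/36
  seg 1: a=2 b=1/6 c=1/4 d=-1/24
S(7/2) = 137/64

Δ: Δ0=-1/3, Δ1=1/2
row 1: diag=10, rhs=5; c'=1/5, d'=1/2
back: M1=1/2
M: M0=0, M1=1/2, M2=0
seg 0: a=3, c=M0/2=0, d=(M1−M0)/(6·3)=1/36, b=Δ0−h0·(2M0+M1)/6=-7/12
seg 1: a=2, c=M1/2=1/4, d=(M2−M1)/(6·2)=-1/24, b=Δ1−h1·(2M1+M2)/6=1/6
t_q=7/2 → seg 1, τ=1/2; S=2+1/6·τ+1/4·τ²+-1/24·τ³=137/64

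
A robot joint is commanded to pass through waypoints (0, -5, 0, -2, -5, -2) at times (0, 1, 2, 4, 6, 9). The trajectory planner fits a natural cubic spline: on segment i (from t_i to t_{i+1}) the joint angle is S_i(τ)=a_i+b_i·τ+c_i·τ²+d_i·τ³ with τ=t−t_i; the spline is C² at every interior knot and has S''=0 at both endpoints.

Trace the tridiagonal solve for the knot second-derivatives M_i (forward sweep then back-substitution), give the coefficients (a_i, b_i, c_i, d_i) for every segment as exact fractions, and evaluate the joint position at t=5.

  seg 0: a=0 b=-3134/397 c=0 d=1149/397
  seg 1: a=-5 b=313/397 c=3447/397 d=-1775/397
  seg 2: a=0 b=1882/397 c=-1878/397 d=1477/1588
  seg 3: a=-2 b=-1199/397 c=675/794 d=-143/3176
  seg 4: a=-5 b=-127/794 c=921/1588 d=-307/4764
S(5) = -13387/3176

Δ: Δ0=-5, Δ1=5, Δ2=-1, Δ3=-3/2, Δ4=1
row 1: diag=4, rhs=60; c'=1/4, d'=15
row 2: denom=6−1·1/4=23/4; d'=(-36−1·15)/(23/4)=-204/23
row 3: denom=8−2·8/23=168/23; d'=(-3−2·-204/23)/(168/23)=113/56
row 4: denom=10−2·23/84=397/42; d'=(15−2·113/56)/(397/42)=921/794
back: M4=921/794
back: M3=113/56−23/84·921/794=675/397
back: M2=-204/23−8/23·675/397=-3756/397
back: M1=15−1/4·-3756/397=6894/397
M: M0=0, M1=6894/397, M2=-3756/397, M3=675/397, M4=921/794, M5=0
seg 0: a=0, c=M0/2=0, d=(M1−M0)/(6·1)=1149/397, b=Δ0−h0·(2M0+M1)/6=-3134/397
seg 1: a=-5, c=M1/2=3447/397, d=(M2−M1)/(6·1)=-1775/397, b=Δ1−h1·(2M1+M2)/6=313/397
seg 2: a=0, c=M2/2=-1878/397, d=(M3−M2)/(6·2)=1477/1588, b=Δ2−h2·(2M2+M3)/6=1882/397
seg 3: a=-2, c=M3/2=675/794, d=(M4−M3)/(6·2)=-143/3176, b=Δ3−h3·(2M3+M4)/6=-1199/397
seg 4: a=-5, c=M4/2=921/1588, d=(M5−M4)/(6·3)=-307/4764, b=Δ4−h4·(2M4+M5)/6=-127/794
t_q=5 → seg 3, τ=1; S=-2+-1199/397·τ+675/794·τ²+-143/3176·τ³=-13387/3176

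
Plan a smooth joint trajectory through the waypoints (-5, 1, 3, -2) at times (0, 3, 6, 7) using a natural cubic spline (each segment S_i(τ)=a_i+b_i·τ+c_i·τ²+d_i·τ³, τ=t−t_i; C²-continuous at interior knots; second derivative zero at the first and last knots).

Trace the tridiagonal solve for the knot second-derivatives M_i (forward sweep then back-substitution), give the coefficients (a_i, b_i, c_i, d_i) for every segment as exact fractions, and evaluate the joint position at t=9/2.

Δ: Δ0=2, Δ1=2/3, Δ2=-5
row 1: diag=12, rhs=-8; c'=1/4, d'=-2/3
row 2: denom=8−3·1/4=29/4; d'=(-34−3·-2/3)/(29/4)=-128/29
back: M2=-128/29
back: M1=-2/3−1/4·-128/29=38/87
M: M0=0, M1=38/87, M2=-128/29, M3=0
seg 0: a=-5, c=M0/2=0, d=(M1−M0)/(6·3)=19/783, b=Δ0−h0·(2M0+M1)/6=155/87
seg 1: a=1, c=M1/2=19/87, d=(M2−M1)/(6·3)=-211/783, b=Δ1−h1·(2M1+M2)/6=212/87
seg 2: a=3, c=M2/2=-64/29, d=(M3−M2)/(6·1)=64/87, b=Δ2−h2·(2M2+M3)/6=-307/87
t_q=9/2 → seg 1, τ=3/2; S=1+212/87·τ+19/87·τ²+-211/783·τ³=983/232

  seg 0: a=-5 b=155/87 c=0 d=19/783
  seg 1: a=1 b=212/87 c=19/87 d=-211/783
  seg 2: a=3 b=-307/87 c=-64/29 d=64/87
S(9/2) = 983/232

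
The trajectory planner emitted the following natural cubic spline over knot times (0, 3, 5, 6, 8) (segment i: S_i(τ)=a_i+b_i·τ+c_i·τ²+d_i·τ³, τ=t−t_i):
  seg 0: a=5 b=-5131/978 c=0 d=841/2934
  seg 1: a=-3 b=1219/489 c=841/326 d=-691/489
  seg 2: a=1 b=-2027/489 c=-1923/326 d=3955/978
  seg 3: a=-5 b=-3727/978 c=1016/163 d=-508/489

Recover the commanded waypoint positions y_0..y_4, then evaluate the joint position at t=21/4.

y_0=5 y_1=-3 y_2=1 y_3=-5 y_4=4
S(21/4) = -7131/20864

y_0 = S_0(0) = a_0 = 5
y_1 = S_1(0) = a_1 = -3
y_2 = S_2(0) = a_2 = 1
y_3 = S_3(0) = a_3 = -5
y_4 = S_3(2) = 4
t_q=21/4 is in segment 2 (τ=1/4); S_2(τ)=-7131/20864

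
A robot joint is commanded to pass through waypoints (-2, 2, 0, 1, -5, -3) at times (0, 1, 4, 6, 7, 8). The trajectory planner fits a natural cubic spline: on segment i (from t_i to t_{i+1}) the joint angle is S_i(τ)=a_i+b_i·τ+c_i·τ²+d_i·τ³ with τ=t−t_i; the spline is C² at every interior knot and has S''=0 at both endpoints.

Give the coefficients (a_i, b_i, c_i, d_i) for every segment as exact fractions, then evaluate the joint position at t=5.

  seg 0: a=-2 b=43819/9030 c=0 d=-7699/9030
  seg 1: a=2 b=10361/4515 c=-7699/3010 d=14183/27090
  seg 2: a=0 b=9787/9030 c=3242/1505 d=-5522/4515
  seg 3: a=1 b=-6419/1290 c=-7802/1505 d=7513/1806
  seg 4: a=-5 b=-12931/4515 c=21961/3010 d=-21961/9030
S(5) = 1213/602

Δ: Δ0=4, Δ1=-2/3, Δ2=1/2, Δ3=-6, Δ4=2
row 1: diag=8, rhs=-28; c'=3/8, d'=-7/2
row 2: denom=10−3·3/8=71/8; d'=(7−3·-7/2)/(71/8)=140/71
row 3: denom=6−2·16/71=394/71; d'=(-39−2·140/71)/(394/71)=-3049/394
row 4: denom=4−1·71/394=1505/394; d'=(48−1·-3049/394)/(1505/394)=21961/1505
back: M4=21961/1505
back: M3=-3049/394−71/394·21961/1505=-15604/1505
back: M2=140/71−16/71·-15604/1505=6484/1505
back: M1=-7/2−3/8·6484/1505=-7699/1505
M: M0=0, M1=-7699/1505, M2=6484/1505, M3=-15604/1505, M4=21961/1505, M5=0
seg 0: a=-2, c=M0/2=0, d=(M1−M0)/(6·1)=-7699/9030, b=Δ0−h0·(2M0+M1)/6=43819/9030
seg 1: a=2, c=M1/2=-7699/3010, d=(M2−M1)/(6·3)=14183/27090, b=Δ1−h1·(2M1+M2)/6=10361/4515
seg 2: a=0, c=M2/2=3242/1505, d=(M3−M2)/(6·2)=-5522/4515, b=Δ2−h2·(2M2+M3)/6=9787/9030
seg 3: a=1, c=M3/2=-7802/1505, d=(M4−M3)/(6·1)=7513/1806, b=Δ3−h3·(2M3+M4)/6=-6419/1290
seg 4: a=-5, c=M4/2=21961/3010, d=(M5−M4)/(6·1)=-21961/9030, b=Δ4−h4·(2M4+M5)/6=-12931/4515
t_q=5 → seg 2, τ=1; S=0+9787/9030·τ+3242/1505·τ²+-5522/4515·τ³=1213/602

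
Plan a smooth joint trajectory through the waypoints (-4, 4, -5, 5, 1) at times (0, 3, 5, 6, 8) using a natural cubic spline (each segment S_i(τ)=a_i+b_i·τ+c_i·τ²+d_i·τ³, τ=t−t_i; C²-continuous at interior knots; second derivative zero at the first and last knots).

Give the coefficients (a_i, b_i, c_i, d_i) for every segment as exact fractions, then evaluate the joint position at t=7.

Δ: Δ0=8/3, Δ1=-9/2, Δ2=10, Δ3=-2
row 1: diag=10, rhs=-43; c'=1/5, d'=-43/10
row 2: denom=6−2·1/5=28/5; d'=(87−2·-43/10)/(28/5)=239/14
row 3: denom=6−1·5/28=163/28; d'=(-72−1·239/14)/(163/28)=-2494/163
back: M3=-2494/163
back: M2=239/14−5/28·-2494/163=3228/163
back: M1=-43/10−1/5·3228/163=-2693/326
M: M0=0, M1=-2693/326, M2=3228/163, M3=-2494/163, M4=0
seg 0: a=-4, c=M0/2=0, d=(M1−M0)/(6·3)=-2693/5868, b=Δ0−h0·(2M0+M1)/6=13295/1956
seg 1: a=4, c=M1/2=-2693/652, d=(M2−M1)/(6·2)=9149/3912, b=Δ1−h1·(2M1+M2)/6=-5471/978
seg 2: a=-5, c=M2/2=1614/163, d=(M3−M2)/(6·1)=-2861/489, b=Δ2−h2·(2M2+M3)/6=2909/489
seg 3: a=5, c=M3/2=-1247/163, d=(M4−M3)/(6·2)=1247/978, b=Δ3−h3·(2M3+M4)/6=4010/489
t_q=7 → seg 3, τ=1; S=5+4010/489·τ+-1247/163·τ²+1247/978·τ³=2225/326

  seg 0: a=-4 b=13295/1956 c=0 d=-2693/5868
  seg 1: a=4 b=-5471/978 c=-2693/652 d=9149/3912
  seg 2: a=-5 b=2909/489 c=1614/163 d=-2861/489
  seg 3: a=5 b=4010/489 c=-1247/163 d=1247/978
S(7) = 2225/326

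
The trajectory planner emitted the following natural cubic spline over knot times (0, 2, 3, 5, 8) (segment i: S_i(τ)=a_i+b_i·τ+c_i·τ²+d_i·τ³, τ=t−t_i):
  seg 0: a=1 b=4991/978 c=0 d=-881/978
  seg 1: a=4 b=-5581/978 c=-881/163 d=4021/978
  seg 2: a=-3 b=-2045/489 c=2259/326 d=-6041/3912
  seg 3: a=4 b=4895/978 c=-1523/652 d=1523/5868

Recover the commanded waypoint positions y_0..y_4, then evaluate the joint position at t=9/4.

y_0 = S_0(0) = a_0 = 1
y_1 = S_1(0) = a_1 = 4
y_2 = S_2(0) = a_2 = -3
y_3 = S_3(0) = a_3 = 4
y_4 = S_3(3) = 5
t_q=9/4 is in segment 1 (τ=1/4); S_1(τ)=47983/20864

y_0=1 y_1=4 y_2=-3 y_3=4 y_4=5
S(9/4) = 47983/20864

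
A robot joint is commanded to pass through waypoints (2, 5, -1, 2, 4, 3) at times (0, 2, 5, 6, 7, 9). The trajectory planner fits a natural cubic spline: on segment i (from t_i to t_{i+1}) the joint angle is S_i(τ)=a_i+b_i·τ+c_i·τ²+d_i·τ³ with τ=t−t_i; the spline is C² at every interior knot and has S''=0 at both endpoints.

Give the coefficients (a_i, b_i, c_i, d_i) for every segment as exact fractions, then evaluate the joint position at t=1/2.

  seg 0: a=2 b=8633/3146 c=0 d=-1957/6292
  seg 1: a=5 b=-3109/3146 c=-5871/3146 d=185/363
  seg 2: a=-1 b=4955/3146 c=8559/3146 d=-2038/1573
  seg 3: a=2 b=895/286 c=-3669/3146 d=58/1573
  seg 4: a=4 b=2855/3146 c=-3321/3146 d=1107/6292
S(1/2) = 167779/50336

Δ: Δ0=3/2, Δ1=-2, Δ2=3, Δ3=2, Δ4=-1/2
row 1: diag=10, rhs=-21; c'=3/10, d'=-21/10
row 2: denom=8−3·3/10=71/10; d'=(30−3·-21/10)/(71/10)=363/71
row 3: denom=4−1·10/71=274/71; d'=(-6−1·363/71)/(274/71)=-789/274
row 4: denom=6−1·71/274=1573/274; d'=(-15−1·-789/274)/(1573/274)=-3321/1573
back: M4=-3321/1573
back: M3=-789/274−71/274·-3321/1573=-3669/1573
back: M2=363/71−10/71·-3669/1573=8559/1573
back: M1=-21/10−3/10·8559/1573=-5871/1573
M: M0=0, M1=-5871/1573, M2=8559/1573, M3=-3669/1573, M4=-3321/1573, M5=0
seg 0: a=2, c=M0/2=0, d=(M1−M0)/(6·2)=-1957/6292, b=Δ0−h0·(2M0+M1)/6=8633/3146
seg 1: a=5, c=M1/2=-5871/3146, d=(M2−M1)/(6·3)=185/363, b=Δ1−h1·(2M1+M2)/6=-3109/3146
seg 2: a=-1, c=M2/2=8559/3146, d=(M3−M2)/(6·1)=-2038/1573, b=Δ2−h2·(2M2+M3)/6=4955/3146
seg 3: a=2, c=M3/2=-3669/3146, d=(M4−M3)/(6·1)=58/1573, b=Δ3−h3·(2M3+M4)/6=895/286
seg 4: a=4, c=M4/2=-3321/3146, d=(M5−M4)/(6·2)=1107/6292, b=Δ4−h4·(2M4+M5)/6=2855/3146
t_q=1/2 → seg 0, τ=1/2; S=2+8633/3146·τ+0·τ²+-1957/6292·τ³=167779/50336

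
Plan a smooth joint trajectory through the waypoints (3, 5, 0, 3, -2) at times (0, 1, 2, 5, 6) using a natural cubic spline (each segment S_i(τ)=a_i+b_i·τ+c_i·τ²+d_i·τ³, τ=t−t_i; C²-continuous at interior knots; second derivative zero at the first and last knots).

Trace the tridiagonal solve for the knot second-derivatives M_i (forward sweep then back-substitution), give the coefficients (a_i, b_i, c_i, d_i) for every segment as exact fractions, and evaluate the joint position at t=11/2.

  seg 0: a=3 b=875/212 c=0 d=-451/212
  seg 1: a=5 b=-239/106 c=-1353/212 d=771/212
  seg 2: a=0 b=-871/212 c=240/53 d=-599/636
  seg 3: a=3 b=-251/106 c=-837/212 d=279/212
S(11/2) = 1685/1696

Δ: Δ0=2, Δ1=-5, Δ2=1, Δ3=-5
row 1: diag=4, rhs=-42; c'=1/4, d'=-21/2
row 2: denom=8−1·1/4=31/4; d'=(36−1·-21/2)/(31/4)=6
row 3: denom=8−3·12/31=212/31; d'=(-36−3·6)/(212/31)=-837/106
back: M3=-837/106
back: M2=6−12/31·-837/106=480/53
back: M1=-21/2−1/4·480/53=-1353/106
M: M0=0, M1=-1353/106, M2=480/53, M3=-837/106, M4=0
seg 0: a=3, c=M0/2=0, d=(M1−M0)/(6·1)=-451/212, b=Δ0−h0·(2M0+M1)/6=875/212
seg 1: a=5, c=M1/2=-1353/212, d=(M2−M1)/(6·1)=771/212, b=Δ1−h1·(2M1+M2)/6=-239/106
seg 2: a=0, c=M2/2=240/53, d=(M3−M2)/(6·3)=-599/636, b=Δ2−h2·(2M2+M3)/6=-871/212
seg 3: a=3, c=M3/2=-837/212, d=(M4−M3)/(6·1)=279/212, b=Δ3−h3·(2M3+M4)/6=-251/106
t_q=11/2 → seg 3, τ=1/2; S=3+-251/106·τ+-837/212·τ²+279/212·τ³=1685/1696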